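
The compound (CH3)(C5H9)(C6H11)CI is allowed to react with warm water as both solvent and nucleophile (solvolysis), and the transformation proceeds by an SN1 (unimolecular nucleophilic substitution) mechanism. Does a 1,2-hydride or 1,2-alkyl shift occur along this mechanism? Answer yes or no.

no

The first-formed carbocation is tertiary.
No single 1,2-shift to an adjacent carbon would produce a more-substituted cation than the one already present, so no rearrangement occurs.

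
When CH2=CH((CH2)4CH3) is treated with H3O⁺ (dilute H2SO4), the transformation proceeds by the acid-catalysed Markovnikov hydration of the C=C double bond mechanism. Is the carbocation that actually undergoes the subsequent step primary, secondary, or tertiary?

secondary

Step 1: The π electrons of the C=C bond attack a proton of H3O⁺; Markovnikov addition places the new C–H on the less-substituted alkene carbon, so the positive charge ends up on the more-substituted carbon — a secondary carbocation. H2O is released.
No single 1,2-shift to an adjacent carbon would give a more-substituted cation, so no rearrangement occurs.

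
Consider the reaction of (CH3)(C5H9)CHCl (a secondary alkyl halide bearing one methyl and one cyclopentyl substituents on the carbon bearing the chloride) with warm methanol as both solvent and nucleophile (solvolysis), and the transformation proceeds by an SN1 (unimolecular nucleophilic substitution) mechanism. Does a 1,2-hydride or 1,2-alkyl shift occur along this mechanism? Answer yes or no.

The first-formed carbocation is secondary.
The adjacent cyclopentyl carbon already bears 2 other carbon substituents and has a hydrogen to migrate; after a 1,2-hydride shift from that carbon the positive charge sits on a tertiary centre.
Tertiary is more stable than secondary, so the shift occurs.

yes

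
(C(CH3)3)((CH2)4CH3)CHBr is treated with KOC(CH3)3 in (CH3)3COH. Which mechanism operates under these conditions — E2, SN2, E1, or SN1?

E2

Conditions: a strong/bulky base with a secondary substrate bearing a β-hydrogen.
These conditions are the textbook signature of the E2 pathway.
A strong (often hindered) base removes a β-H in concert with loss of the leaving group — bimolecular elimination.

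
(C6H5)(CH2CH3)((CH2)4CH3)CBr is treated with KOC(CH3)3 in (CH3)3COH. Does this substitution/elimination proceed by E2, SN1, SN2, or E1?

Conditions: a strong/bulky base with a tertiary substrate bearing a β-hydrogen.
These conditions are the textbook signature of the E2 pathway.
A strong (often hindered) base removes a β-H in concert with loss of the leaving group — bimolecular elimination.

E2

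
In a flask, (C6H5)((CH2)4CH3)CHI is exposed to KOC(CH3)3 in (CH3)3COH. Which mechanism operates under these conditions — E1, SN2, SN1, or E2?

E2

Conditions: a strong/bulky base with a secondary substrate bearing a β-hydrogen.
These conditions are the textbook signature of the E2 pathway.
A strong (often hindered) base removes a β-H in concert with loss of the leaving group — bimolecular elimination.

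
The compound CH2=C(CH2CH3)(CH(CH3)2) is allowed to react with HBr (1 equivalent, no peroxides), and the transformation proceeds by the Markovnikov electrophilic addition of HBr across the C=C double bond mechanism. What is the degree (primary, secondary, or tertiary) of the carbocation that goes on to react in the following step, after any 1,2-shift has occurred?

tertiary

Step 1: Electrophilic addition begins with the π(C=C) electrons forming a bond to the proton of HBr. Following Markovnikov's rule, the resulting cation is tertiary. The H–Br bond breaks heterolytically, releasing Br⁻.
No single 1,2-shift to an adjacent carbon would give a more-substituted cation, so no rearrangement occurs.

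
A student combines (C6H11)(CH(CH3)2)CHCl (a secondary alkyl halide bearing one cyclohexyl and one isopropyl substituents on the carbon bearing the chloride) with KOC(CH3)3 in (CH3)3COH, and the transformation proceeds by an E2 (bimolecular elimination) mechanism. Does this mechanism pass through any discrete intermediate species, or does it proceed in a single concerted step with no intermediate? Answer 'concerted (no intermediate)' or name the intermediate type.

concerted (no intermediate)

Concerted anti-periplanar elimination: (CH3)3CO⁻ abstracts a β-H while Cl⁻ leaves, and the C–H electrons become the new C=C π bond — all in a single transition state.
All bond changes occur in one transition state; no discrete intermediate is formed.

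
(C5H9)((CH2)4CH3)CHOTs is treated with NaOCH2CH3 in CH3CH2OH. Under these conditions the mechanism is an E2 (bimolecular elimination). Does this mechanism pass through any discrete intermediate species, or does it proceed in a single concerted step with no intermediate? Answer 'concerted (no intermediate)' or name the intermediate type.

concerted (no intermediate)

Concerted anti-periplanar elimination: CH3CH2O⁻ abstracts a β-H while TsO⁻ leaves, and the C–H electrons become the new C=C π bond — all in a single transition state.
All bond changes occur in one transition state; no discrete intermediate is formed.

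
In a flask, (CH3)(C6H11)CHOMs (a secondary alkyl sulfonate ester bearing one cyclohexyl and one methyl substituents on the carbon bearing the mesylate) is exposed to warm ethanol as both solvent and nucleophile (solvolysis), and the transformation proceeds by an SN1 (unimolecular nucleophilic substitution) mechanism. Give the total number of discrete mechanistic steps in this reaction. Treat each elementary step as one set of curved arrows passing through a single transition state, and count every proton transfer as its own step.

4

Step 1: Unassisted departure of MsO⁻ (taking the C–O bonding pair) generates a secondary carbocation.
Step 2: Carbocation rearrangement: a 1,2-hydride shift from the adjacent cyclohexyl carbon converts the initially-formed secondary cation into the more stable tertiary cation.
Step 3: Nucleophilic capture: the oxygen of CH3CH2OH bonds to the cationic carbon, producing an oxonium-ion intermediate.
Step 4: Deprotonation of the oxonium oxygen by solvent ethanol yields the neutral ether.
Total: 4 elementary steps.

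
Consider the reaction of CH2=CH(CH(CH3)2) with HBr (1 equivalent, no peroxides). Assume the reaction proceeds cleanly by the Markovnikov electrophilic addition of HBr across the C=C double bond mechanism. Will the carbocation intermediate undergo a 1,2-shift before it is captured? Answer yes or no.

yes

The first-formed carbocation is secondary.
The adjacent isopropyl carbon already bears 2 other carbon substituents and has a hydrogen to migrate; after a 1,2-hydride shift from that carbon the positive charge sits on a tertiary centre.
Tertiary is more stable than secondary, so the shift occurs.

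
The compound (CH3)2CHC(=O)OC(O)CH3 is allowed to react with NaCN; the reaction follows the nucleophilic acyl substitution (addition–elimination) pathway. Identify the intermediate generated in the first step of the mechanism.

Step 1: Nucleophilic addition of CN⁻ to the acyl carbon breaks the π(C=O) bond and yields a tetrahedral, anionic intermediate.
After step 1 the species present is a tetrahedral intermediate.

tetrahedral intermediate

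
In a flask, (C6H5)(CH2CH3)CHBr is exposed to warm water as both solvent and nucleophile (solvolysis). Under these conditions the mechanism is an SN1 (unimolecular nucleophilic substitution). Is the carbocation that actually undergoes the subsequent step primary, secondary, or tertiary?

secondary

Step 1: Rate-determining heterolysis of the C–Br bond gives Br⁻ and a secondary carbocation.
No single 1,2-shift to an adjacent carbon would give a more-substituted cation, so no rearrangement occurs.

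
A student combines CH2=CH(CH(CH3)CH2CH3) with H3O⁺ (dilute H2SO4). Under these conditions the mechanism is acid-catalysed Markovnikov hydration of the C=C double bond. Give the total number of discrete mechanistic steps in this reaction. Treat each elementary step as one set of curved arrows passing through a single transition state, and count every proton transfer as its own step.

Step 1: Protonation of the alkene by H3O⁺: the π bond acts as the nucleophile and picks up H⁺, giving the more stable (Markovnikov) secondary carbocation. H2O is released.
Step 2: Carbocation rearrangement: a 1,2-hydride shift from the adjacent sec-butyl carbon converts the initially-formed secondary cation into the more stable tertiary cation.
Step 3: Water acts as the nucleophile: an oxygen lone pair bonds to the cationic carbon, giving an oxonium-ion intermediate.
Step 4: Proton transfer from the O–H of the oxonium ion to H2O completes the catalytic cycle and yields the alcohol.
Total: 4 elementary steps.

4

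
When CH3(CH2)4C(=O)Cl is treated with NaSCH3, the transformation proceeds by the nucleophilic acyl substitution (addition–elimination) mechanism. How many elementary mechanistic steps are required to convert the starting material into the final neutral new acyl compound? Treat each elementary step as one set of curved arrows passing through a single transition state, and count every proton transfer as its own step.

Step 1: A lone pair on the S of CH3S⁻ attacks the electrophilic acyl carbon; the π(C=O) electrons move onto oxygen, giving a tetrahedral intermediate.
Step 2: An oxygen lone pair re-forms the C=O π bond as the C–Cl σ-bond breaks; Cl⁻ is expelled.
Total: 2 elementary steps.

2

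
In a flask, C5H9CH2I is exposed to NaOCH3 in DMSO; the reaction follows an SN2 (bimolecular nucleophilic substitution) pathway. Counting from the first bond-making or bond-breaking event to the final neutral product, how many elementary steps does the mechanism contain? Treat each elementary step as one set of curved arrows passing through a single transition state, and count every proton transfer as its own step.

1

Step 1: CH3O⁻ attacks the back face of the α-carbon while I⁻ departs with the C–I bonding pair — a single concerted displacement through a pentacoordinate transition state.
Total: 1 elementary step.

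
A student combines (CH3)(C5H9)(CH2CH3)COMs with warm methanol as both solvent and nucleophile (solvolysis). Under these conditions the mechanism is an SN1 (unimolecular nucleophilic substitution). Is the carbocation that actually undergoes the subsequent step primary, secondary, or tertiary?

Step 1: The C–O bond breaks with both electrons going to the mesylate; MsO⁻ leaves and a tertiary carbocation remains.
No single 1,2-shift to an adjacent carbon would give a more-substituted cation, so no rearrangement occurs.

tertiary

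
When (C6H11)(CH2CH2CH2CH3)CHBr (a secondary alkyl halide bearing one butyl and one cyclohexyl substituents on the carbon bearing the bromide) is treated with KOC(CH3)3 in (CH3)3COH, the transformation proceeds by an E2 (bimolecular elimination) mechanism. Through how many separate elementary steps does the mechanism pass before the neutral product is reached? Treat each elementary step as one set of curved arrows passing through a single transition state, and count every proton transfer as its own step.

Step 1: The strong base (CH3)3CO⁻ removes a β-hydrogen; in the same concerted event the electrons of the breaking C–H bond form the new π(C=C) bond and the C–Br σ-bond breaks, expelling Br⁻. Anti-periplanar geometry; one transition state.
Total: 1 elementary step.

1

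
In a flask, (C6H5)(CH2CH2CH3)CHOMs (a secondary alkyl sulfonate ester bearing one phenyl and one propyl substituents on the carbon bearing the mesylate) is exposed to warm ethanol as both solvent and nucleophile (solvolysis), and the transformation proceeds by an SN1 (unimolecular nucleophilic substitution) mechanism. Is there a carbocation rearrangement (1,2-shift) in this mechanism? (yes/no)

no

The first-formed carbocation is secondary.
No single 1,2-shift to an adjacent carbon would produce a more-substituted cation than the one already present, so no rearrangement occurs.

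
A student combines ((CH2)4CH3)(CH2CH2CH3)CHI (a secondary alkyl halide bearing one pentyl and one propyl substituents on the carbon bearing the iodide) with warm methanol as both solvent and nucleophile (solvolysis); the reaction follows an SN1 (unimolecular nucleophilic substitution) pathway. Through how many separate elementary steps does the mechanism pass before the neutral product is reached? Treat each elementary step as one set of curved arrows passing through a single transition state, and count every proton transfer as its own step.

3

Step 1: The C–I bond breaks with both electrons going to the iodide; I⁻ leaves and a secondary carbocation remains.
(No 1,2-shift: no single shift to an adjacent carbon would give a more stable cation.)
Step 2: Nucleophilic capture: the oxygen of CH3OH bonds to the cationic carbon, producing an oxonium-ion intermediate.
Step 3: A second solvent molecule removes the proton on oxygen, giving the neutral ether product.
Total: 3 elementary steps.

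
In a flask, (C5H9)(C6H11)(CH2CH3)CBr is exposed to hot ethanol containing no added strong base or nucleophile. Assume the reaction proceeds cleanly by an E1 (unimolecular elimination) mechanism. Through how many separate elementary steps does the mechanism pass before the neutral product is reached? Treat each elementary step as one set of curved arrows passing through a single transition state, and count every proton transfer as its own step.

Step 1: Ionisation: the C–Br σ-bond cleaves heterolytically; both bonding electrons depart with Br⁻, leaving a tertiary carbocation at the α-carbon.
(No 1,2-shift: no single shift to an adjacent carbon would give a more stable cation.)
Step 2: Loss of a β-proton to an ethanol molecule of the solvent: the C–H bonding pair collapses toward the cationic carbon to form the C=C π bond, yielding the alkene.
Total: 2 elementary steps.

2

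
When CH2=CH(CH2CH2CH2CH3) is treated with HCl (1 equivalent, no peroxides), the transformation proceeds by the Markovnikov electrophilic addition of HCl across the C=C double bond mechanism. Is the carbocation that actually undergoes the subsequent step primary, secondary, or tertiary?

Step 1: Protonation of the alkene by HCl: the π bond acts as the nucleophile and picks up H⁺, giving the more stable (Markovnikov) secondary carbocation. The H–Cl bond breaks heterolytically, releasing Cl⁻.
No single 1,2-shift to an adjacent carbon would give a more-substituted cation, so no rearrangement occurs.

secondary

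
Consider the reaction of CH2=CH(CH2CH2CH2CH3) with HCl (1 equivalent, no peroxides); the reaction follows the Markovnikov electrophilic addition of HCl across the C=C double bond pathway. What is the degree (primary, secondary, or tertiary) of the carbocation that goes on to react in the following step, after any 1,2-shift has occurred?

Step 1: Electrophilic addition begins with the π(C=C) electrons forming a bond to the proton of HCl. Following Markovnikov's rule, the resulting cation is secondary. The H–Cl bond breaks heterolytically, releasing Cl⁻.
No single 1,2-shift to an adjacent carbon would give a more-substituted cation, so no rearrangement occurs.

secondary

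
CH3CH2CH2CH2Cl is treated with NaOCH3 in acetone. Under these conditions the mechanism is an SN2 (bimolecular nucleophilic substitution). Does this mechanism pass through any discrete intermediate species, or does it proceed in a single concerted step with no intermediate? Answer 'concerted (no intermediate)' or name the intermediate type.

concerted (no intermediate)

CH3O⁻ attacks the back face of the α-carbon while Cl⁻ departs with the C–Cl bonding pair — a single concerted displacement through a pentacoordinate transition state.
All bond changes occur in one transition state; no discrete intermediate is formed.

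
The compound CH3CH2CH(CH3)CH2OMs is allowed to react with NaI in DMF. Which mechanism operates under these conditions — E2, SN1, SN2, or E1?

Conditions: a primary substrate with a strong nucleophile in the polar aprotic solvent DMF.
These conditions are the textbook signature of the SN2 pathway.
An unhindered substrate with a strong nucleophile in a polar aprotic solvent favours one-step backside displacement.

SN2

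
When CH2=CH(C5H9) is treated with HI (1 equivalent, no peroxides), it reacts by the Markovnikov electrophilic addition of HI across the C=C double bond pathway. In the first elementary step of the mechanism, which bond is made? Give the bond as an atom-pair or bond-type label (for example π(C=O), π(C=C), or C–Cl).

Step 1: The π electrons of the C=C bond attack a proton of HI; Markovnikov addition places the new C–H on the less-substituted alkene carbon, so the positive charge ends up on the more-substituted carbon — a secondary carbocation. The H–I bond breaks heterolytically, releasing I⁻.
The bond formed in this step is the C–H bond.

C–H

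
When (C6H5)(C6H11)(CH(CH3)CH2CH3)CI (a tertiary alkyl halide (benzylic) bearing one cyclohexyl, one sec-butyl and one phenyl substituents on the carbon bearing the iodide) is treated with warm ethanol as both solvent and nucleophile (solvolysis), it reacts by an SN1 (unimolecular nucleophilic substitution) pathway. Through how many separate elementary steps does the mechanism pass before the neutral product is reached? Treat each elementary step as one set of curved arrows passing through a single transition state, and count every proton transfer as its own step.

3

Step 1: Ionisation: the C–I σ-bond cleaves heterolytically; both bonding electrons depart with I⁻, leaving a tertiary carbocation at the α-carbon.
(No 1,2-shift: no single shift to an adjacent carbon would give a more stable cation.)
Step 2: CH3CH2OH donates an oxygen lone pair into the empty p orbital of the cation, giving a protonated ether (an oxonium ion).
Step 3: Proton transfer from the O–H of the oxonium ion to a solvent molecule delivers the neutral ether.
Total: 3 elementary steps.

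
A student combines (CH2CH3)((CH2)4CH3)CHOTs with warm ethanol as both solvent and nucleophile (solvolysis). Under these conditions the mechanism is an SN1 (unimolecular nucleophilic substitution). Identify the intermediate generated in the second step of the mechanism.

oxonium ion

Step 1: Unassisted departure of TsO⁻ (taking the C–O bonding pair) generates a secondary carbocation.
Step 2: A lone pair on the oxygen of CH3CH2OH attacks the carbocation, forming a new C–O σ-bond and an oxonium ion.
After step 2 the species present is an oxonium ion.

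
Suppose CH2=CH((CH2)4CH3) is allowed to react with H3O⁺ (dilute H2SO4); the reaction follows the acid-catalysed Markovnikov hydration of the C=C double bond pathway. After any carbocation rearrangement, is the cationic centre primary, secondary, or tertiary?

Step 1: Electrophilic addition begins with the π(C=C) electrons forming a bond to the proton of H3O⁺. Following Markovnikov's rule, the resulting cation is secondary. H2O is released.
No single 1,2-shift to an adjacent carbon would give a more-substituted cation, so no rearrangement occurs.

secondary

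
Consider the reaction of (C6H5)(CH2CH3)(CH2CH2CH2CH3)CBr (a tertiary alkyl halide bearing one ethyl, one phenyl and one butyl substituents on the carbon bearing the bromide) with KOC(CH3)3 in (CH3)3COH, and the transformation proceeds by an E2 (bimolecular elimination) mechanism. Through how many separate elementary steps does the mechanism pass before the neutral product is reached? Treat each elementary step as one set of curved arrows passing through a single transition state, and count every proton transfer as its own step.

1

Step 1: In one step, (CH3)3CO⁻ pulls off a β-proton, the C–Br bond cleaves, and a C=C double bond forms between the α- and β-carbons (E2, anti elimination).
Total: 1 elementary step.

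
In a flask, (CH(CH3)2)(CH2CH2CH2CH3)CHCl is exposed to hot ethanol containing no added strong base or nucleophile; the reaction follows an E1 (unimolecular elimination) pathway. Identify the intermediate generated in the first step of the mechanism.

Step 1: The C–Cl bond breaks with both electrons going to the chloride; Cl⁻ leaves and a secondary carbocation remains.
After step 1 the species present is a secondary carbocation.

secondary carbocation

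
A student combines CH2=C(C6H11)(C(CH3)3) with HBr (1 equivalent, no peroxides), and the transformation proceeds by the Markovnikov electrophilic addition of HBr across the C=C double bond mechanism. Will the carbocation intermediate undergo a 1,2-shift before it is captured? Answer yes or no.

The first-formed carbocation is tertiary.
No single 1,2-shift to an adjacent carbon would produce a more-substituted cation than the one already present, so no rearrangement occurs.

no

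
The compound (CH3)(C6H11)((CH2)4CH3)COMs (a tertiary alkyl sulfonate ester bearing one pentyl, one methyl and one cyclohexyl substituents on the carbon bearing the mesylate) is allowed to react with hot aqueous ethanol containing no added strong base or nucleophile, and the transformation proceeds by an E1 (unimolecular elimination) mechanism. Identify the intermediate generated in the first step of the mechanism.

tertiary carbocation

Step 1: The C–O bond breaks with both electrons going to the mesylate; MsO⁻ leaves and a tertiary carbocation remains.
After step 1 the species present is a tertiary carbocation.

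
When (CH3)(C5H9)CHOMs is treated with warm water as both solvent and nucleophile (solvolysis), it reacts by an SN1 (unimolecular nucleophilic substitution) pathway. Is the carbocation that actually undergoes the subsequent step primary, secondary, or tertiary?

tertiary

Step 1: Rate-determining heterolysis of the C–O bond gives MsO⁻ and a secondary carbocation.
Step 2: A hydride (H with its bonding pair) migrates from the adjacent cyclopentyl carbon to the cationic centre — a 1,2-hydride shift — upgrading the secondary cation to a tertiary one.
The cation rearranges from secondary to tertiary via a 1,2-hydride shift from the adjacent cyclopentyl carbon; the tertiary cation is what reacts next.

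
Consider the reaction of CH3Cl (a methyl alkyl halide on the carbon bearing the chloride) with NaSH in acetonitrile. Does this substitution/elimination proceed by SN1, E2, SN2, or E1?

SN2

Conditions: a methyl substrate with a strong nucleophile in the polar aprotic solvent acetonitrile.
These conditions are the textbook signature of the SN2 pathway.
An unhindered substrate with a strong nucleophile in a polar aprotic solvent favours one-step backside displacement.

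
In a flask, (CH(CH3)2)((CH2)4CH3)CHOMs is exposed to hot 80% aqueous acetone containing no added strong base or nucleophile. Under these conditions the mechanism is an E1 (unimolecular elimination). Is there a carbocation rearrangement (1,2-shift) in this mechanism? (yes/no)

yes

The first-formed carbocation is secondary.
The adjacent isopropyl carbon already bears 2 other carbon substituents and has a hydrogen to migrate; after a 1,2-hydride shift from that carbon the positive charge sits on a tertiary centre.
Tertiary is more stable than secondary, so the shift occurs.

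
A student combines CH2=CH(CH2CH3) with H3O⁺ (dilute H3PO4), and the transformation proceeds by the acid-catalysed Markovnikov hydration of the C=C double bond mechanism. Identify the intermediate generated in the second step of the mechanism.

Step 1: Electrophilic addition begins with the π(C=C) electrons forming a bond to the proton of H3O⁺. Following Markovnikov's rule, the resulting cation is secondary. H2O is released.
Step 2: Water acts as the nucleophile: an oxygen lone pair bonds to the cationic carbon, giving an oxonium-ion intermediate.
After step 2 the species present is an oxonium ion.

oxonium ion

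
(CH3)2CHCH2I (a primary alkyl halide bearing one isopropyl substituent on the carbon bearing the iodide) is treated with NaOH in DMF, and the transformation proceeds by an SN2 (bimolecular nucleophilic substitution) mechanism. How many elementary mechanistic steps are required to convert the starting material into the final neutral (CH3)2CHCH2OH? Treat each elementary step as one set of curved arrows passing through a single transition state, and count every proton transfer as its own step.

Step 1: OH⁻ attacks the back face of the α-carbon while I⁻ departs with the C–I bonding pair — a single concerted displacement through a pentacoordinate transition state.
Total: 1 elementary step.

1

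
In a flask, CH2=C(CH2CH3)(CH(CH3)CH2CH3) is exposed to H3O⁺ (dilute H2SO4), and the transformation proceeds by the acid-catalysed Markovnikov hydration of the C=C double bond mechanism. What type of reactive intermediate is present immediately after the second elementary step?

oxonium ion

Step 1: Protonation of the alkene by H3O⁺: the π bond acts as the nucleophile and picks up H⁺, giving the more stable (Markovnikov) tertiary carbocation. H2O is released.
Step 2: A lone pair on the oxygen of H2O attacks the carbocation, forming a C–O bond and an oxonium ion (a protonated alcohol).
After step 2 the species present is an oxonium ion.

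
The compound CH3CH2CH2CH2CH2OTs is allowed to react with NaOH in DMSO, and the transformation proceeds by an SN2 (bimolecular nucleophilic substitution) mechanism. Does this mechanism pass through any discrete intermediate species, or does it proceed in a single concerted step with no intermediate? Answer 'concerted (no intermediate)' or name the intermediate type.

OH⁻ attacks the back face of the α-carbon while TsO⁻ departs with the C–O bonding pair — a single concerted displacement through a pentacoordinate transition state.
All bond changes occur in one transition state; no discrete intermediate is formed.

concerted (no intermediate)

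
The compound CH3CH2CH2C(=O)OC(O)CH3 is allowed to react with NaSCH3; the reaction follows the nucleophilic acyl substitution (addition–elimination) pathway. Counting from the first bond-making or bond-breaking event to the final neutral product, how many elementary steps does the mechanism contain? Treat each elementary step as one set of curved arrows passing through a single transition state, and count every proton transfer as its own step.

Step 1: CH3S⁻ adds to the carbonyl carbon; the C=O π electrons shift onto oxygen and a tetrahedral alkoxide intermediate forms.
Step 2: Elimination step: re-formation of the carbonyl π bond drives out CH3CO2⁻, giving the new acyl compound.
Total: 2 elementary steps.

2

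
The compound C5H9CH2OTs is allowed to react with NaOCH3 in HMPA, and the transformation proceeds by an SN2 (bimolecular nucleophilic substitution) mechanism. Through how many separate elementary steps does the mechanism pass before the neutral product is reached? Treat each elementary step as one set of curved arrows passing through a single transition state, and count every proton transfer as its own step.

Step 1: CH3O⁻ attacks the back face of the α-carbon while TsO⁻ departs with the C–O bonding pair — a single concerted displacement through a pentacoordinate transition state.
Total: 1 elementary step.

1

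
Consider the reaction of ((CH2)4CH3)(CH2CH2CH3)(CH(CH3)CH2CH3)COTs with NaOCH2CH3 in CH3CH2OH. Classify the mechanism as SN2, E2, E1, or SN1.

Conditions: a strong base with a tertiary substrate bearing a β-hydrogen.
These conditions are the textbook signature of the E2 pathway.
A strong (often hindered) base removes a β-H in concert with loss of the leaving group — bimolecular elimination.

E2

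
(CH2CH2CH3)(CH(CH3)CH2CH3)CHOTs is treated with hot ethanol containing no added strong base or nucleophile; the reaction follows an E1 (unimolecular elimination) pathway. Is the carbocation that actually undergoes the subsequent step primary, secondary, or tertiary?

tertiary

Step 1: Unassisted departure of TsO⁻ (taking the C–O bonding pair) generates a secondary carbocation.
Step 2: A 1,2-hydride shift from the adjacent sec-butyl carbon moves the positive charge from the secondary centre to an adjacent carbon, generating a more stable tertiary carbocation.
The cation rearranges from secondary to tertiary via a 1,2-hydride shift from the adjacent sec-butyl carbon; the tertiary cation is what reacts next.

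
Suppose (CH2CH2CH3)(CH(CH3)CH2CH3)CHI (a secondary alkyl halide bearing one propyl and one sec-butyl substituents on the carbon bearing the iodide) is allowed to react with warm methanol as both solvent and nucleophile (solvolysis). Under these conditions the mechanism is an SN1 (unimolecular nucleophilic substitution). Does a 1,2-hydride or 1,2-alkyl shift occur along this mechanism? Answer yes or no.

The first-formed carbocation is secondary.
The adjacent sec-butyl carbon already bears 2 other carbon substituents and has a hydrogen to migrate; after a 1,2-hydride shift from that carbon the positive charge sits on a tertiary centre.
Tertiary is more stable than secondary, so the shift occurs.

yes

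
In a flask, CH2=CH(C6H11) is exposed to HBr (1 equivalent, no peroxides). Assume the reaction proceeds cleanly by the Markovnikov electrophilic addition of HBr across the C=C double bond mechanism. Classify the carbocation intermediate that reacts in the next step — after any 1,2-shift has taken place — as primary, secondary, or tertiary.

Step 1: The π electrons of the C=C bond attack a proton of HBr; Markovnikov addition places the new C–H on the less-substituted alkene carbon, so the positive charge ends up on the more-substituted carbon — a secondary carbocation. The H–Br bond breaks heterolytically, releasing Br⁻.
Step 2: A hydride (H with its bonding pair) migrates from the adjacent cyclohexyl carbon to the cationic centre — a 1,2-hydride shift — upgrading the secondary cation to a tertiary one.
The cation rearranges from secondary to tertiary via a 1,2-hydride shift from the adjacent cyclohexyl carbon; the tertiary cation is what reacts next.

tertiary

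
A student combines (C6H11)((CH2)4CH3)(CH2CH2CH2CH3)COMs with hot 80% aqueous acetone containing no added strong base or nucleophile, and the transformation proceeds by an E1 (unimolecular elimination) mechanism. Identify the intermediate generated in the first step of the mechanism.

Step 1: Ionisation: the C–O σ-bond cleaves heterolytically; both bonding electrons depart with MsO⁻, leaving a tertiary carbocation at the α-carbon.
After step 1 the species present is a tertiary carbocation.

tertiary carbocation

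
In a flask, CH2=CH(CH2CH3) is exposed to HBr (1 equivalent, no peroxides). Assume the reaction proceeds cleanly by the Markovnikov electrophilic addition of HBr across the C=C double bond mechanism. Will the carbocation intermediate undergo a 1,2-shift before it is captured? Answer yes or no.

The first-formed carbocation is secondary.
No single 1,2-shift to an adjacent carbon would produce a more-substituted cation than the one already present, so no rearrangement occurs.

no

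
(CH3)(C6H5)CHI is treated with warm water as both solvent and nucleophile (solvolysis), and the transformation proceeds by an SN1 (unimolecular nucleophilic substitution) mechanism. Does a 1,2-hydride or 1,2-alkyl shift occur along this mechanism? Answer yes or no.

no

The first-formed carbocation is secondary.
No single 1,2-shift to an adjacent carbon would produce a more-substituted cation than the one already present, so no rearrangement occurs.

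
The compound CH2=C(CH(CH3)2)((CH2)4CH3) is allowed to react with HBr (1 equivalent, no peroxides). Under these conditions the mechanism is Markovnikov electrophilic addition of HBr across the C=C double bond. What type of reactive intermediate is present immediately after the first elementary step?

Step 1: The π electrons of the C=C bond attack a proton of HBr; Markovnikov addition places the new C–H on the less-substituted alkene carbon, so the positive charge ends up on the more-substituted carbon — a tertiary carbocation. The H–Br bond breaks heterolytically, releasing Br⁻.
After step 1 the species present is a tertiary carbocation.

tertiary carbocation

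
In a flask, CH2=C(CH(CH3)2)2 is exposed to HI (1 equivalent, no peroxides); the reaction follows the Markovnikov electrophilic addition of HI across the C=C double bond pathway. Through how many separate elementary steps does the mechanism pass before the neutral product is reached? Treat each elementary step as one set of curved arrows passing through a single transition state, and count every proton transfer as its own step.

Step 1: Protonation of the alkene by HI: the π bond acts as the nucleophile and picks up H⁺, giving the more stable (Markovnikov) tertiary carbocation. The H–I bond breaks heterolytically, releasing I⁻.
(No 1,2-shift: no single shift to an adjacent carbon would give a more stable cation.)
Step 2: Nucleophilic attack by I⁻ on the carbocation completes the addition, giving R–I.
Total: 2 elementary steps.

2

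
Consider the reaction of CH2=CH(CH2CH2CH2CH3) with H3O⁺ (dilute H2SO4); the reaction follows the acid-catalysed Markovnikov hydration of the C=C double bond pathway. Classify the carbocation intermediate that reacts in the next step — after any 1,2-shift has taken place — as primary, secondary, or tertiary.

secondary

Step 1: Protonation of the alkene by H3O⁺: the π bond acts as the nucleophile and picks up H⁺, giving the more stable (Markovnikov) secondary carbocation. H2O is released.
No single 1,2-shift to an adjacent carbon would give a more-substituted cation, so no rearrangement occurs.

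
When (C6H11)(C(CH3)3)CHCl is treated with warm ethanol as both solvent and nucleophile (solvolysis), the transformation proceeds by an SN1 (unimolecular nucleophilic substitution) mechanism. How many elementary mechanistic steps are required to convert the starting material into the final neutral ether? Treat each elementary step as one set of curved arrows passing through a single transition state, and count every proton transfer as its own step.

Step 1: Ionisation: the C–Cl σ-bond cleaves heterolytically; both bonding electrons depart with Cl⁻, leaving a secondary carbocation at the α-carbon.
Step 2: A 1,2-hydride shift from the adjacent cyclohexyl carbon moves the positive charge from the secondary centre to an adjacent carbon, generating a more stable tertiary carbocation.
Step 3: Nucleophilic capture: the oxygen of CH3CH2OH bonds to the cationic carbon, producing an oxonium-ion intermediate.
Step 4: Proton transfer from the O–H of the oxonium ion to a solvent molecule delivers the neutral ether.
Total: 4 elementary steps.

4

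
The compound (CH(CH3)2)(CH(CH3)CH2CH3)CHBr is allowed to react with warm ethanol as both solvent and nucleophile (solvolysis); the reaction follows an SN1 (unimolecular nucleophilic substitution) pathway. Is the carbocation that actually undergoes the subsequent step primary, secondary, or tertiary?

Step 1: Unassisted departure of Br⁻ (taking the C–Br bonding pair) generates a secondary carbocation.
Step 2: A 1,2-hydride shift from the adjacent isopropyl carbon moves the positive charge from the secondary centre to an adjacent carbon, generating a more stable tertiary carbocation.
The cation rearranges from secondary to tertiary via a 1,2-hydride shift from the adjacent isopropyl carbon; the tertiary cation is what reacts next.

tertiary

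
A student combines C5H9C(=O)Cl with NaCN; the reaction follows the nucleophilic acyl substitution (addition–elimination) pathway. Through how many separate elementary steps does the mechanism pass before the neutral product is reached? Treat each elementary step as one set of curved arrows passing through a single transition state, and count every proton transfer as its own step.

Step 1: CN⁻ adds to the carbonyl carbon; the C=O π electrons shift onto oxygen and a tetrahedral alkoxide intermediate forms.
Step 2: Collapse of the tetrahedral intermediate: the alkoxide oxygen pushes its lone pair back to re-form C=O while Cl⁻ leaves.
Total: 2 elementary steps.

2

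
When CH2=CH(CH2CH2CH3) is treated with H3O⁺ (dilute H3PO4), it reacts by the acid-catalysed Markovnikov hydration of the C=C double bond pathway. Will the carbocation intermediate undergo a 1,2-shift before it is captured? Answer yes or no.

no

The first-formed carbocation is secondary.
No single 1,2-shift to an adjacent carbon would produce a more-substituted cation than the one already present, so no rearrangement occurs.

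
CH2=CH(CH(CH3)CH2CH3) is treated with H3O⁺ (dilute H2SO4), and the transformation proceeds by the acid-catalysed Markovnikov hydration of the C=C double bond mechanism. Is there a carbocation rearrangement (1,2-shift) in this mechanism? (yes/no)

yes

The first-formed carbocation is secondary.
The adjacent sec-butyl carbon already bears 2 other carbon substituents and has a hydrogen to migrate; after a 1,2-hydride shift from that carbon the positive charge sits on a tertiary centre.
Tertiary is more stable than secondary, so the shift occurs.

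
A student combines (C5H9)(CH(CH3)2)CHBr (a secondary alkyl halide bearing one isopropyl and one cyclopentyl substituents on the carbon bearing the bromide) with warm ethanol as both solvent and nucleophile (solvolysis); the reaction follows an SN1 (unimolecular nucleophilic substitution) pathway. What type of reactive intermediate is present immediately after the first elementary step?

Step 1: Rate-determining heterolysis of the C–Br bond gives Br⁻ and a secondary carbocation.
After step 1 the species present is a secondary carbocation.

secondary carbocation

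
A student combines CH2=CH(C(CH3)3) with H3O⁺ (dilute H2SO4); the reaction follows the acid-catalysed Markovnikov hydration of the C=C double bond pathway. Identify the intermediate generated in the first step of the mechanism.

secondary carbocation

Step 1: Protonation of the alkene by H3O⁺: the π bond acts as the nucleophile and picks up H⁺, giving the more stable (Markovnikov) secondary carbocation. H2O is released.
After step 1 the species present is a secondary carbocation.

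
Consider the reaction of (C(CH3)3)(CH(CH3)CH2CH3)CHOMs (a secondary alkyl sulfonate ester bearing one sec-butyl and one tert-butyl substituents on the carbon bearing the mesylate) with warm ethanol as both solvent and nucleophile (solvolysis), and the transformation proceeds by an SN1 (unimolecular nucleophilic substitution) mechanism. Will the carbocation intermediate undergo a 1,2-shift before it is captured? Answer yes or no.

The first-formed carbocation is secondary.
The adjacent sec-butyl carbon already bears 2 other carbon substituents and has a hydrogen to migrate; after a 1,2-hydride shift from that carbon the positive charge sits on a tertiary centre.
Tertiary is more stable than secondary, so the shift occurs.

yes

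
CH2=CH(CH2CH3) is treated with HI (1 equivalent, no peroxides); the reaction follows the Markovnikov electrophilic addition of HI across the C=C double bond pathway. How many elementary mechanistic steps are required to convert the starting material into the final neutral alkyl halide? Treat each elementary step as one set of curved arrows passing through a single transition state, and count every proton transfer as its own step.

2

Step 1: Protonation of the alkene by HI: the π bond acts as the nucleophile and picks up H⁺, giving the more stable (Markovnikov) secondary carbocation. The H–I bond breaks heterolytically, releasing I⁻.
(No 1,2-shift: no single shift to an adjacent carbon would give a more stable cation.)
Step 2: Nucleophilic attack by I⁻ on the carbocation completes the addition, giving R–I.
Total: 2 elementary steps.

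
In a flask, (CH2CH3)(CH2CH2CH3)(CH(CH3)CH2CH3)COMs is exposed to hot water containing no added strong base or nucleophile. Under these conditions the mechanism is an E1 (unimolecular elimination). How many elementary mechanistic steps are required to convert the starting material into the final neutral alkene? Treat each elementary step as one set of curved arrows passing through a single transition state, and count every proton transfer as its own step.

Step 1: Rate-determining heterolysis of the C–O bond gives MsO⁻ and a tertiary carbocation.
(No 1,2-shift: no single shift to an adjacent carbon would give a more stable cation.)
Step 2: A water molecule (solvent) deprotonates a β-carbon; as the C–H bond breaks, those electrons form the new alkene π bond.
Total: 2 elementary steps.

2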